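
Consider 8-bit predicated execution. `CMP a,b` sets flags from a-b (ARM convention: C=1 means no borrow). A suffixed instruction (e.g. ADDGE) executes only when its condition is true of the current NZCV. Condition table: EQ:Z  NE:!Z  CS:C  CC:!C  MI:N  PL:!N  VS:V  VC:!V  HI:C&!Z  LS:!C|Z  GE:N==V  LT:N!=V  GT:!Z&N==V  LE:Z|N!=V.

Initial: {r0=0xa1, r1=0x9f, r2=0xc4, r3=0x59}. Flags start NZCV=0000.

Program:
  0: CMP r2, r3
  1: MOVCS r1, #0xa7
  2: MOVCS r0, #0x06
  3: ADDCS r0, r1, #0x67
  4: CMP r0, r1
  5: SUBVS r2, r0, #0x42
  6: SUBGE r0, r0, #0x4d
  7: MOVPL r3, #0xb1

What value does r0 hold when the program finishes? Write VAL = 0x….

VAL = 0xc1

0: ✓ CMP  NZCV=0011
1: ✓ MOVCS  r1←0xa7
2: ✓ MOVCS  r0←0x06
3: ✓ ADDCS  r0←0x0e
4: ✓ CMP  NZCV=0000
5: · SUBVS
6: ✓ SUBGE  r0←0xc1
7: ✓ MOVPL  r3←0xb1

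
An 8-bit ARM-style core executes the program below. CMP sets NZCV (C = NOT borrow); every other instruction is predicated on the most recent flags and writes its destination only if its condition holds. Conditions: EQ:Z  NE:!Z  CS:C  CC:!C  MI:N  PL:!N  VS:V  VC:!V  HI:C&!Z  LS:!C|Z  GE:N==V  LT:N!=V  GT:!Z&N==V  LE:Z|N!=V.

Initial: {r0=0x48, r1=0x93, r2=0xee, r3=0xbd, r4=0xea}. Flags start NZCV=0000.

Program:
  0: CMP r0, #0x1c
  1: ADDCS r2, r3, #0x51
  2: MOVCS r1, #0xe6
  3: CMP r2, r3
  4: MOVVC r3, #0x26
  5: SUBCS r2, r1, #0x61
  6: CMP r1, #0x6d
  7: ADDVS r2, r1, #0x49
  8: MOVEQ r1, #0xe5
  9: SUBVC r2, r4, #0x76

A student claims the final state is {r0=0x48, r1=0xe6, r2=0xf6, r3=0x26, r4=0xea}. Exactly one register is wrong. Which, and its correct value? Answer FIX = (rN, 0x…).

FIX = (r2, 0x2f)

[0] flags=0010 → (cmp)
[1] flags=0010 CS?T → r2=0x0e
[2] flags=0010 CS?T → r1=0xe6
[3] flags=0000 → (cmp)
[4] flags=0000 VC?T → r3=0x26
[5] flags=0000 CS?F → skip
[6] flags=0011 → (cmp)
[7] flags=0011 VS?T → r2=0x2f
[8] flags=0011 EQ?F → skip
[9] flags=0011 VC?F → skip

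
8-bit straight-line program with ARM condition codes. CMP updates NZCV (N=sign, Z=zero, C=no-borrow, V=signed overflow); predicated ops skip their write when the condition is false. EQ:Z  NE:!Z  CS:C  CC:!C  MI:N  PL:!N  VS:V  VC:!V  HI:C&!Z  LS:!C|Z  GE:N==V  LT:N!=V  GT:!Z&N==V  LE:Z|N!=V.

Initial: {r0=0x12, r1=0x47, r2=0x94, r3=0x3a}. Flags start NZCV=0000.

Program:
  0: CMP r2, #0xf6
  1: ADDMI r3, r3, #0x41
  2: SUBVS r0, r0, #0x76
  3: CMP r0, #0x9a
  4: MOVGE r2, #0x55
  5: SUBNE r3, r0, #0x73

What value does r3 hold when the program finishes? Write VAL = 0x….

0: ✓ CMP  NZCV=1000
1: ✓ ADDMI  r3←0x7b
2: · SUBVS
3: ✓ CMP  NZCV=0000
4: ✓ MOVGE  r2←0x55
5: ✓ SUBNE  r3←0x9f

VAL = 0x9f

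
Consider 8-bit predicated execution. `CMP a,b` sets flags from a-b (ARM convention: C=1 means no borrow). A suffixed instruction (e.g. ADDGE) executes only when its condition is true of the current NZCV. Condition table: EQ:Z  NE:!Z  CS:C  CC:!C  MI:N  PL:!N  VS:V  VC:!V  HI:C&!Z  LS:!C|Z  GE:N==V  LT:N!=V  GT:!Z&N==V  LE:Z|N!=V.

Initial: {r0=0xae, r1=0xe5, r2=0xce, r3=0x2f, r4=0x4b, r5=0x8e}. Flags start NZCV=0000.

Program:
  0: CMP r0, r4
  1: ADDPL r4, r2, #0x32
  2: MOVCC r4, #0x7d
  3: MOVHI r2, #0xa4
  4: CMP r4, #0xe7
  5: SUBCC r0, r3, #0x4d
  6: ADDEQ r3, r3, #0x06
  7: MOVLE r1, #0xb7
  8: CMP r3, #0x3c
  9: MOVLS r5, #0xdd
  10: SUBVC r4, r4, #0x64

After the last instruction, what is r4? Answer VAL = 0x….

[0] flags=0011 → (cmp)
[1] flags=0011 PL?T → r4=0x00
[2] flags=0011 CC?F → skip
[3] flags=0011 HI?T → r2=0xa4
[4] flags=0000 → (cmp)
[5] flags=0000 CC?T → r0=0xe2
[6] flags=0000 EQ?F → skip
[7] flags=0000 LE?F → skip
[8] flags=1000 → (cmp)
[9] flags=1000 LS?T → r5=0xdd
[10] flags=1000 VC?T → r4=0x9c

VAL = 0x9c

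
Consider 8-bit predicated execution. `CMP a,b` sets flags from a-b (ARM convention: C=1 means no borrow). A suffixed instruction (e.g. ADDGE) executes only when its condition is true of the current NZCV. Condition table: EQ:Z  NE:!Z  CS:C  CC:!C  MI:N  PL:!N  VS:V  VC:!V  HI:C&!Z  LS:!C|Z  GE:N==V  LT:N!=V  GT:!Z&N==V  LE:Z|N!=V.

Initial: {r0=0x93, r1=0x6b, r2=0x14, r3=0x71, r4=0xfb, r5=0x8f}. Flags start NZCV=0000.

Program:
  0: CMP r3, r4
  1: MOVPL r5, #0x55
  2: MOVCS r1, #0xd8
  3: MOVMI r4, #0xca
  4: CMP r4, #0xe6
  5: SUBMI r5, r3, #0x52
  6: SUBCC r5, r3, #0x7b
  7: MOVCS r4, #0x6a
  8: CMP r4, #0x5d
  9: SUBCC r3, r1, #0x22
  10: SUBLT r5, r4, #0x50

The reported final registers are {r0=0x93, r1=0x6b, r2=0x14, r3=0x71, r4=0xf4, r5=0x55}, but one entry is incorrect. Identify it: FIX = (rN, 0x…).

FIX = (r4, 0x6a)

[0] flags=0000 → (cmp)
[1] flags=0000 PL?T → r5=0x55
[2] flags=0000 CS?F → skip
[3] flags=0000 MI?F → skip
[4] flags=0010 → (cmp)
[5] flags=0010 MI?F → skip
[6] flags=0010 CC?F → skip
[7] flags=0010 CS?T → r4=0x6a
[8] flags=0010 → (cmp)
[9] flags=0010 CC?F → skip
[10] flags=0010 LT?F → skip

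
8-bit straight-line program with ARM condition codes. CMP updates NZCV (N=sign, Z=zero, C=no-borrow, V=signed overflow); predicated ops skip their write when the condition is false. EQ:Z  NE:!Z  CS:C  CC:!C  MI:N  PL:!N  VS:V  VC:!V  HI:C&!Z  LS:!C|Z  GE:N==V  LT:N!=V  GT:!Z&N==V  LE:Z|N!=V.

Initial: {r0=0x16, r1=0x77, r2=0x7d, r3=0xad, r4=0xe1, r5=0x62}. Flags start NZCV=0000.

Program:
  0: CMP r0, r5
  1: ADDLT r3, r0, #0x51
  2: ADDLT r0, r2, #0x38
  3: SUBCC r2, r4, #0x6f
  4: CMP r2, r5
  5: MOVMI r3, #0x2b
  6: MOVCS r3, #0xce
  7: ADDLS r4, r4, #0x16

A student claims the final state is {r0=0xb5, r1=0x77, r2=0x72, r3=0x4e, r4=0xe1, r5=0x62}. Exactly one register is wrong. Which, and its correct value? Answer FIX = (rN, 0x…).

0: ✓ CMP  NZCV=1000
1: ✓ ADDLT  r3←0x67
2: ✓ ADDLT  r0←0xb5
3: ✓ SUBCC  r2←0x72
4: ✓ CMP  NZCV=0010
5: · MOVMI
6: ✓ MOVCS  r3←0xce
7: · ADDLS

FIX = (r3, 0xce)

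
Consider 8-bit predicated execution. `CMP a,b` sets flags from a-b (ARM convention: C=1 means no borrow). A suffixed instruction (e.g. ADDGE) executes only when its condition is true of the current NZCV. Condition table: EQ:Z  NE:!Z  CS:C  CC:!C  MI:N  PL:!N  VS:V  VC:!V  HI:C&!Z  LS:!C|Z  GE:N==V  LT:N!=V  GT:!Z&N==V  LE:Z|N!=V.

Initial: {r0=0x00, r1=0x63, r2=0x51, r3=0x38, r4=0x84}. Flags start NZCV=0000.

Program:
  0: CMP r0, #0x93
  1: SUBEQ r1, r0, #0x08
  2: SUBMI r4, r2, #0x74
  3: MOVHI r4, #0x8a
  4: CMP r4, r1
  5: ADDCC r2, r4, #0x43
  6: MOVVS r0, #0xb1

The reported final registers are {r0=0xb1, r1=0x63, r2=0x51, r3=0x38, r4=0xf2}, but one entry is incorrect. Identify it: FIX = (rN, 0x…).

[0] flags=0000 → (cmp)
[1] flags=0000 EQ?F → skip
[2] flags=0000 MI?F → skip
[3] flags=0000 HI?F → skip
[4] flags=0011 → (cmp)
[5] flags=0011 CC?F → skip
[6] flags=0011 VS?T → r0=0xb1

FIX = (r4, 0x84)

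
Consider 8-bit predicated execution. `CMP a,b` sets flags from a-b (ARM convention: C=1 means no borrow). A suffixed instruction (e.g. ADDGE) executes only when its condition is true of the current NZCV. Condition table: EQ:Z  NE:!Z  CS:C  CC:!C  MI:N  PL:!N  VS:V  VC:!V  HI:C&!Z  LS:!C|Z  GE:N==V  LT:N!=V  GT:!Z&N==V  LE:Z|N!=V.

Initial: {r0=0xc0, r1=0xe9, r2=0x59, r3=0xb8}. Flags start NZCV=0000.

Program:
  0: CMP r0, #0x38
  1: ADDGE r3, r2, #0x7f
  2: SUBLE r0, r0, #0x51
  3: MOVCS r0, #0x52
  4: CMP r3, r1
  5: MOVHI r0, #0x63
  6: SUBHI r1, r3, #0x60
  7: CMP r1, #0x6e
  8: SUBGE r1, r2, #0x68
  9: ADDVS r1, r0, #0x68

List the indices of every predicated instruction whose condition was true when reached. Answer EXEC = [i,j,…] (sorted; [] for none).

EXEC = [2,3,9]

0: ✓ CMP  NZCV=1010
1: · ADDGE
2: ✓ SUBLE  r0←0x6f
3: ✓ MOVCS  r0←0x52
4: ✓ CMP  NZCV=1000
5: · MOVHI
6: · SUBHI
7: ✓ CMP  NZCV=0011
8: · SUBGE
9: ✓ ADDVS  r1←0xba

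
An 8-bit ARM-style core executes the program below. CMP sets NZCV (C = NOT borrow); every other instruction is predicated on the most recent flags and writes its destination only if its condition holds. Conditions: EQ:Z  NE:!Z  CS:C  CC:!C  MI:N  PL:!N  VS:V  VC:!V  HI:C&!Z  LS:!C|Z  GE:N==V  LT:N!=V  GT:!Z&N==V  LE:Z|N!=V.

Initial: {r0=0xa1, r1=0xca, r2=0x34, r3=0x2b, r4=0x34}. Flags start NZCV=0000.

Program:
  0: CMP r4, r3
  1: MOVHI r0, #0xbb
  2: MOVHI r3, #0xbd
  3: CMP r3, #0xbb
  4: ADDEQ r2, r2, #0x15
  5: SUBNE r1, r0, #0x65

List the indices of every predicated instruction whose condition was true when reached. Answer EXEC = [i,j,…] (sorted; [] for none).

EXEC = [1,2,5]

0: ✓ CMP  NZCV=0010
1: ✓ MOVHI  r0←0xbb
2: ✓ MOVHI  r3←0xbd
3: ✓ CMP  NZCV=0010
4: · ADDEQ
5: ✓ SUBNE  r1←0x56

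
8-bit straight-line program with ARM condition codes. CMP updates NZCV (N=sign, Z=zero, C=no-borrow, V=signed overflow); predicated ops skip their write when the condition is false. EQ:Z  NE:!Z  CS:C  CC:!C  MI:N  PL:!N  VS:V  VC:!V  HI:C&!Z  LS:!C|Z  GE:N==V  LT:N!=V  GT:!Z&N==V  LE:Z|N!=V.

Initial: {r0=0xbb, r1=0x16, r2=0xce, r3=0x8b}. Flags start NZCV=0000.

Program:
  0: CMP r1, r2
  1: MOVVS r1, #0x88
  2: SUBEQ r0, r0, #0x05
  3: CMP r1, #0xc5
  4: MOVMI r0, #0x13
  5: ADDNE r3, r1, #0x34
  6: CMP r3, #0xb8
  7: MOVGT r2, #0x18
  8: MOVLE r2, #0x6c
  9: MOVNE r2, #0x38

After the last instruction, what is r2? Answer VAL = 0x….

0: ✓ CMP  NZCV=0000
1: · MOVVS
2: · SUBEQ
3: ✓ CMP  NZCV=0000
4: · MOVMI
5: ✓ ADDNE  r3←0x4a
6: ✓ CMP  NZCV=1001
7: ✓ MOVGT  r2←0x18
8: · MOVLE
9: ✓ MOVNE  r2←0x38

VAL = 0x38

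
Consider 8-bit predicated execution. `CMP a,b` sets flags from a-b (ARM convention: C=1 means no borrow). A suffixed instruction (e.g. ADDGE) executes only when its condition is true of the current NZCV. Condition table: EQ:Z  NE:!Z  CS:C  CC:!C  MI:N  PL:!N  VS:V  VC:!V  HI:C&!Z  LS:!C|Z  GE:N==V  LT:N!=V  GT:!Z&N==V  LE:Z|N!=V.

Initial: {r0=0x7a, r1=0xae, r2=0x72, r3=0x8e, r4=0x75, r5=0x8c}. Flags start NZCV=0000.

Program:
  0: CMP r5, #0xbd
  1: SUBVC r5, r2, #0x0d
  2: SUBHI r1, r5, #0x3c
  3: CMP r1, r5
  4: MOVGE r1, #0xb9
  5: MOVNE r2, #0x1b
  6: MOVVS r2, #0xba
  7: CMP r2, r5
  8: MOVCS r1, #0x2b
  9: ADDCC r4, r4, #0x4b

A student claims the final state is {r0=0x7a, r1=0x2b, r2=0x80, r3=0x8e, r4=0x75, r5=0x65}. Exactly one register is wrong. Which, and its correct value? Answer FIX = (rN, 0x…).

[0] flags=1000 → (cmp)
[1] flags=1000 VC?T → r5=0x65
[2] flags=1000 HI?F → skip
[3] flags=0011 → (cmp)
[4] flags=0011 GE?F → skip
[5] flags=0011 NE?T → r2=0x1b
[6] flags=0011 VS?T → r2=0xba
[7] flags=0011 → (cmp)
[8] flags=0011 CS?T → r1=0x2b
[9] flags=0011 CC?F → skip

FIX = (r2, 0xba)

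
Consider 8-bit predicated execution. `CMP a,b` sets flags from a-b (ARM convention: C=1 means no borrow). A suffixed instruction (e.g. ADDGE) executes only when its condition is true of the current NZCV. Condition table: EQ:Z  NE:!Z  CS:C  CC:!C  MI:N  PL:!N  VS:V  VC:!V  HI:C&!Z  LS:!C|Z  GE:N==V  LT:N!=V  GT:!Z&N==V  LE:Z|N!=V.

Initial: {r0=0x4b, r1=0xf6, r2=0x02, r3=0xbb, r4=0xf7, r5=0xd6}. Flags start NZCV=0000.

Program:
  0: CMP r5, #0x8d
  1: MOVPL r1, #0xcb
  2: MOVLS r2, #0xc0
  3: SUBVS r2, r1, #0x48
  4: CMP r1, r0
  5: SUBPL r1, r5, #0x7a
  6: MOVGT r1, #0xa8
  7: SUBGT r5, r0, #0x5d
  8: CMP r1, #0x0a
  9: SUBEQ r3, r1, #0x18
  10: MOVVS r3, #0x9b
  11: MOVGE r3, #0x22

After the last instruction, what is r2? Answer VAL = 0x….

VAL = 0x02

0: ✓ CMP  NZCV=0010
1: ✓ MOVPL  r1←0xcb
2: · MOVLS
3: · SUBVS
4: ✓ CMP  NZCV=1010
5: · SUBPL
6: · MOVGT
7: · SUBGT
8: ✓ CMP  NZCV=1010
9: · SUBEQ
10: · MOVVS
11: · MOVGE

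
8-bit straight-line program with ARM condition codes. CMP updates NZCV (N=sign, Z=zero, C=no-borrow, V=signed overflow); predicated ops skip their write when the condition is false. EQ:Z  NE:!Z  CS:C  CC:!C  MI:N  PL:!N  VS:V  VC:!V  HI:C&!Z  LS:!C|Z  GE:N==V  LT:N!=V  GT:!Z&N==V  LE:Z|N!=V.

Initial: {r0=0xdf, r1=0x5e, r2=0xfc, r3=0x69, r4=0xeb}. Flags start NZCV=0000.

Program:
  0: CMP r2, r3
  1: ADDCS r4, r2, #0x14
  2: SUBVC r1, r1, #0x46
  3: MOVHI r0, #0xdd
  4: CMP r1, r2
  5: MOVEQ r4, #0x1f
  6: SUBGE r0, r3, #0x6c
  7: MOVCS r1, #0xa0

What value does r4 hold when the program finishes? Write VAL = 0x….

0: ✓ CMP  NZCV=1010
1: ✓ ADDCS  r4←0x10
2: ✓ SUBVC  r1←0x18
3: ✓ MOVHI  r0←0xdd
4: ✓ CMP  NZCV=0000
5: · MOVEQ
6: ✓ SUBGE  r0←0xfd
7: · MOVCS

VAL = 0x10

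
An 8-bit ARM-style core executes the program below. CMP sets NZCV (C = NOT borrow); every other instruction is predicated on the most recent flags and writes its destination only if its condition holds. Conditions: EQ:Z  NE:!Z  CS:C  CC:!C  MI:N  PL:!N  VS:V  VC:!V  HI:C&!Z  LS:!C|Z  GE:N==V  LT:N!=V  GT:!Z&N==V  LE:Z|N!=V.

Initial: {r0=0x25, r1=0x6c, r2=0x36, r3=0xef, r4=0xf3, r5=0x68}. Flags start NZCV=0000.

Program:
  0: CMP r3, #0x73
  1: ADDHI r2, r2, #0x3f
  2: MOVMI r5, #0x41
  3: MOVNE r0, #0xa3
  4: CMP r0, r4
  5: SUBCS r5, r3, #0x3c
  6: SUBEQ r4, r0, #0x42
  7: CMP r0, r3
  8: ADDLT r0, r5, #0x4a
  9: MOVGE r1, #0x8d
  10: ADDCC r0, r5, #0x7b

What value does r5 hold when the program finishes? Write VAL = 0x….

VAL = 0x68

0: ✓ CMP  NZCV=0011
1: ✓ ADDHI  r2←0x75
2: · MOVMI
3: ✓ MOVNE  r0←0xa3
4: ✓ CMP  NZCV=1000
5: · SUBCS
6: · SUBEQ
7: ✓ CMP  NZCV=1000
8: ✓ ADDLT  r0←0xb2
9: · MOVGE
10: ✓ ADDCC  r0←0xe3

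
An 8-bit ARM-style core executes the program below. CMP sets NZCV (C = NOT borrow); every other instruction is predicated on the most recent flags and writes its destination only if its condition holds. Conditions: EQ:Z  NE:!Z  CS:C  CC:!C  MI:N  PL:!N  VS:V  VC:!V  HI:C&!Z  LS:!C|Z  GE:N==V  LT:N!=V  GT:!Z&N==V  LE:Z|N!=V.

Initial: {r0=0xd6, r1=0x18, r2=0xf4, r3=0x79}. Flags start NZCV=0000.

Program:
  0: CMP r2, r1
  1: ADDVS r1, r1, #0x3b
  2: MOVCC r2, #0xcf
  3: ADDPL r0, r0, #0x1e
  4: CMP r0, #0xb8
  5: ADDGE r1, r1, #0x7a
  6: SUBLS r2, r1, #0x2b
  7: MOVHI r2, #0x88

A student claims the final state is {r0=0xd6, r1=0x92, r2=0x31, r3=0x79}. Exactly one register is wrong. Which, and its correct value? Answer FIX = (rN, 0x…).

FIX = (r2, 0x88)

0: ✓ CMP  NZCV=1010
1: · ADDVS
2: · MOVCC
3: · ADDPL
4: ✓ CMP  NZCV=0010
5: ✓ ADDGE  r1←0x92
6: · SUBLS
7: ✓ MOVHI  r2←0x88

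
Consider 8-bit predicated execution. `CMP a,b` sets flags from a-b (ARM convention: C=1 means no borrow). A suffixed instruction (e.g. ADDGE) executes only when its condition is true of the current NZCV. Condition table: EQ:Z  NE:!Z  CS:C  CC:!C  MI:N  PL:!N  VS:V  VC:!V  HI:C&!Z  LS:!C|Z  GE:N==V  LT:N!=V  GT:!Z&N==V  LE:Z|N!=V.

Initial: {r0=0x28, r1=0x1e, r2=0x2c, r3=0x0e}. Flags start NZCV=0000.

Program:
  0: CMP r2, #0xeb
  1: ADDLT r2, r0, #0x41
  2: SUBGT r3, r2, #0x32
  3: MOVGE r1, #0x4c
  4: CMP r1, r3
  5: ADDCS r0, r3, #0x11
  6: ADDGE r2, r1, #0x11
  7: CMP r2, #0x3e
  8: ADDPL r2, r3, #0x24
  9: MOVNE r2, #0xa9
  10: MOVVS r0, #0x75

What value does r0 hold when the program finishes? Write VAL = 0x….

VAL = 0x28

[0] flags=0000 → (cmp)
[1] flags=0000 LT?F → skip
[2] flags=0000 GT?T → r3=0xfa
[3] flags=0000 GE?T → r1=0x4c
[4] flags=0000 → (cmp)
[5] flags=0000 CS?F → skip
[6] flags=0000 GE?T → r2=0x5d
[7] flags=0010 → (cmp)
[8] flags=0010 PL?T → r2=0x1e
[9] flags=0010 NE?T → r2=0xa9
[10] flags=0010 VS?F → skip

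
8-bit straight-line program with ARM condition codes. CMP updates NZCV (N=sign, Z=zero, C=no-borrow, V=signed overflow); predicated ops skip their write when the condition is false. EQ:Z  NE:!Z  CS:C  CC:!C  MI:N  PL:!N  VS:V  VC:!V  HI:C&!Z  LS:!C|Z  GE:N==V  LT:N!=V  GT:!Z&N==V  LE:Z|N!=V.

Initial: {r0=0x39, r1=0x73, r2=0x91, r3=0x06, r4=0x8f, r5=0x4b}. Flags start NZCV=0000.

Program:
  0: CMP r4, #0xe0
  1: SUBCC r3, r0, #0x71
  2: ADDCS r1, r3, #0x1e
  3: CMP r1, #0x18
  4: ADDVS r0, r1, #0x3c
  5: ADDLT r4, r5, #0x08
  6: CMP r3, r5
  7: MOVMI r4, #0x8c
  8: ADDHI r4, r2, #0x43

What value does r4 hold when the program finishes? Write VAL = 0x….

VAL = 0xd4

[0] flags=1000 → (cmp)
[1] flags=1000 CC?T → r3=0xc8
[2] flags=1000 CS?F → skip
[3] flags=0010 → (cmp)
[4] flags=0010 VS?F → skip
[5] flags=0010 LT?F → skip
[6] flags=0011 → (cmp)
[7] flags=0011 MI?F → skip
[8] flags=0011 HI?T → r4=0xd4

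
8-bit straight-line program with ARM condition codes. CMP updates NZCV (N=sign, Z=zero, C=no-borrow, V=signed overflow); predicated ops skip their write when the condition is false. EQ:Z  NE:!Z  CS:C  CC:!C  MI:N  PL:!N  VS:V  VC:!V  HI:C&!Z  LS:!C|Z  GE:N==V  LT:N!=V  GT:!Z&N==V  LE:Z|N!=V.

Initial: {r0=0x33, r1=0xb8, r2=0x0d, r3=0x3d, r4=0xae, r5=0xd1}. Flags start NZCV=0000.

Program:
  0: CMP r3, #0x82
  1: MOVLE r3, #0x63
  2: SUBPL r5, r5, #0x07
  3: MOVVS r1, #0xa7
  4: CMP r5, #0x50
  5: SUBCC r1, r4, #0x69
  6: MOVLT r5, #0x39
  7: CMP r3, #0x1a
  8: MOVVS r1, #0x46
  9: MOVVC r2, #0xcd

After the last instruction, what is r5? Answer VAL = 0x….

0: ✓ CMP  NZCV=1001
1: · MOVLE
2: · SUBPL
3: ✓ MOVVS  r1←0xa7
4: ✓ CMP  NZCV=1010
5: · SUBCC
6: ✓ MOVLT  r5←0x39
7: ✓ CMP  NZCV=0010
8: · MOVVS
9: ✓ MOVVC  r2←0xcd

VAL = 0x39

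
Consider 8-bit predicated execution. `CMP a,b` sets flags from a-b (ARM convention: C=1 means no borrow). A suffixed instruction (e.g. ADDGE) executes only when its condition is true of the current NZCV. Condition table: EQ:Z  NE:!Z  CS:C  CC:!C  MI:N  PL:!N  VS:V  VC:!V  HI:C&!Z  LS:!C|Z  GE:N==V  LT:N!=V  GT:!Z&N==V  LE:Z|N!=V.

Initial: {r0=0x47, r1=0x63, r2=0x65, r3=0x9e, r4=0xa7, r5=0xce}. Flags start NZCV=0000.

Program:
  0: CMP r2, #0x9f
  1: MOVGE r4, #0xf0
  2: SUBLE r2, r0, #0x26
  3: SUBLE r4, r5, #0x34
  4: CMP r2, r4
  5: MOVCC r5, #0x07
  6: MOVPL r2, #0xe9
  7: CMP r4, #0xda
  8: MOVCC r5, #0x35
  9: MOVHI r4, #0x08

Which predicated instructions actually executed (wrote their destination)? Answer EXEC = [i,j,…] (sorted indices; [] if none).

EXEC = [1,5,6,9]

0: ✓ CMP  NZCV=1001
1: ✓ MOVGE  r4←0xf0
2: · SUBLE
3: · SUBLE
4: ✓ CMP  NZCV=0000
5: ✓ MOVCC  r5←0x07
6: ✓ MOVPL  r2←0xe9
7: ✓ CMP  NZCV=0010
8: · MOVCC
9: ✓ MOVHI  r4←0x08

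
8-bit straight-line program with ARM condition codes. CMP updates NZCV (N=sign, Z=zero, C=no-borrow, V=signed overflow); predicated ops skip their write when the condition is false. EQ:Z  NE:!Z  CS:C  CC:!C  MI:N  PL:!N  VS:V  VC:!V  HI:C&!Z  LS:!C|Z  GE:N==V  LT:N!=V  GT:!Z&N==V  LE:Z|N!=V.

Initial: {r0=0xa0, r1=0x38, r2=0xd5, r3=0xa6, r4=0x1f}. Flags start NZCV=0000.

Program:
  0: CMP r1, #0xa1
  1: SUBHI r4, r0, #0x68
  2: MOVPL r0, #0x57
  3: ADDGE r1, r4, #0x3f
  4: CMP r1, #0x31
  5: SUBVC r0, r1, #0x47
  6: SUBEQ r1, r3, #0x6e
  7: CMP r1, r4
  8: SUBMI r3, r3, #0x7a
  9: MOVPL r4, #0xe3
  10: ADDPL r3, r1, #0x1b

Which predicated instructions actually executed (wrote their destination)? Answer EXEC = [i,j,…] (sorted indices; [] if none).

[0] flags=1001 → (cmp)
[1] flags=1001 HI?F → skip
[2] flags=1001 PL?F → skip
[3] flags=1001 GE?T → r1=0x5e
[4] flags=0010 → (cmp)
[5] flags=0010 VC?T → r0=0x17
[6] flags=0010 EQ?F → skip
[7] flags=0010 → (cmp)
[8] flags=0010 MI?F → skip
[9] flags=0010 PL?T → r4=0xe3
[10] flags=0010 PL?T → r3=0x79

EXEC = [3,5,9,10]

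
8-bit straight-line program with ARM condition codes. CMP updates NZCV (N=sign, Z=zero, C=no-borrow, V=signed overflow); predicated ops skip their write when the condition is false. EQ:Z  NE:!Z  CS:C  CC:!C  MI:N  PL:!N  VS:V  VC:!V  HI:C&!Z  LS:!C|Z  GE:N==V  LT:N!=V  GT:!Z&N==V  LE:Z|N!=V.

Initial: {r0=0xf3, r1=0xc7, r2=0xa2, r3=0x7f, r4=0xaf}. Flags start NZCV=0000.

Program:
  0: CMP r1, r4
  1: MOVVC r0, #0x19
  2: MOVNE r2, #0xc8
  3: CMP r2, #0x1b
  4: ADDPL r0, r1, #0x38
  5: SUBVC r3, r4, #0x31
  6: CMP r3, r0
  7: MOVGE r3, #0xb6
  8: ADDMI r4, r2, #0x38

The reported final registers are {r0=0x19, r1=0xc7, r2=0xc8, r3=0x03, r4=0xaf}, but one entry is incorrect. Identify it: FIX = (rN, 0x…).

FIX = (r3, 0xb6)

0: ✓ CMP  NZCV=0010
1: ✓ MOVVC  r0←0x19
2: ✓ MOVNE  r2←0xc8
3: ✓ CMP  NZCV=1010
4: · ADDPL
5: ✓ SUBVC  r3←0x7e
6: ✓ CMP  NZCV=0010
7: ✓ MOVGE  r3←0xb6
8: · ADDMI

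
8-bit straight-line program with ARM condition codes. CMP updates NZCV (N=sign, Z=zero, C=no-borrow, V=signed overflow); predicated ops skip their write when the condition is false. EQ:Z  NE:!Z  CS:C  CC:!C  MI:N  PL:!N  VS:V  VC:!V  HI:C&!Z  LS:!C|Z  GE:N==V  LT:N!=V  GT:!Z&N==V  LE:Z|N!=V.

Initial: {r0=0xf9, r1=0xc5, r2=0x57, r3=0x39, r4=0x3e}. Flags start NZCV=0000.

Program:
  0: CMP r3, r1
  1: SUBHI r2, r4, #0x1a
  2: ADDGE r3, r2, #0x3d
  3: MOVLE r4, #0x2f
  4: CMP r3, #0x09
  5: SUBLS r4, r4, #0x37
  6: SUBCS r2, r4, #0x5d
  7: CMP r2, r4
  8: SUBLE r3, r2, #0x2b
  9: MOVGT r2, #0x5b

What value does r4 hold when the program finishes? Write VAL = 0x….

0: ✓ CMP  NZCV=0000
1: · SUBHI
2: ✓ ADDGE  r3←0x94
3: · MOVLE
4: ✓ CMP  NZCV=1010
5: · SUBLS
6: ✓ SUBCS  r2←0xe1
7: ✓ CMP  NZCV=1010
8: ✓ SUBLE  r3←0xb6
9: · MOVGT

VAL = 0x3e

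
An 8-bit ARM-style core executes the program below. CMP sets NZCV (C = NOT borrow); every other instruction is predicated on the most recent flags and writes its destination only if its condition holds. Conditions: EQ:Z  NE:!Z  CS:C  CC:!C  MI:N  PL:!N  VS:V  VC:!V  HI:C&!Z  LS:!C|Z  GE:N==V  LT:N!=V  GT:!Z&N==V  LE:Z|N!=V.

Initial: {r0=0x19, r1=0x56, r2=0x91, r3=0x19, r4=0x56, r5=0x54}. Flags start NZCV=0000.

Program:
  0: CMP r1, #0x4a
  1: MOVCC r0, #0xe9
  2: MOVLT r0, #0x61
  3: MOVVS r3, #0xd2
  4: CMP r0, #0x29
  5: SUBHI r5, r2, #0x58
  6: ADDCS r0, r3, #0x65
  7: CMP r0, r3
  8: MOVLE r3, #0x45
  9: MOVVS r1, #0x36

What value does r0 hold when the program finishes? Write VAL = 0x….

0: ✓ CMP  NZCV=0010
1: · MOVCC
2: · MOVLT
3: · MOVVS
4: ✓ CMP  NZCV=1000
5: · SUBHI
6: · ADDCS
7: ✓ CMP  NZCV=0110
8: ✓ MOVLE  r3←0x45
9: · MOVVS

VAL = 0x19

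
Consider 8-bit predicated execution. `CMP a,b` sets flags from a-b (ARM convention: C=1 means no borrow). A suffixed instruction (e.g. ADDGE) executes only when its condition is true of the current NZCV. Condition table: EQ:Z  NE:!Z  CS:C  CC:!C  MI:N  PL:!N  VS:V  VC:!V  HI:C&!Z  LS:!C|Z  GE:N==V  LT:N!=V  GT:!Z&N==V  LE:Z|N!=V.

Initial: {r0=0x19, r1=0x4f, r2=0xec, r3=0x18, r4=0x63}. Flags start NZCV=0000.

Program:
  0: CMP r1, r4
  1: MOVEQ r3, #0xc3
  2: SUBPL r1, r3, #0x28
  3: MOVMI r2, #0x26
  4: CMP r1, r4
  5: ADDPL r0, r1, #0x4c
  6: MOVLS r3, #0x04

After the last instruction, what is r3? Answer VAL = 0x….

0: ✓ CMP  NZCV=1000
1: · MOVEQ
2: · SUBPL
3: ✓ MOVMI  r2←0x26
4: ✓ CMP  NZCV=1000
5: · ADDPL
6: ✓ MOVLS  r3←0x04

VAL = 0x04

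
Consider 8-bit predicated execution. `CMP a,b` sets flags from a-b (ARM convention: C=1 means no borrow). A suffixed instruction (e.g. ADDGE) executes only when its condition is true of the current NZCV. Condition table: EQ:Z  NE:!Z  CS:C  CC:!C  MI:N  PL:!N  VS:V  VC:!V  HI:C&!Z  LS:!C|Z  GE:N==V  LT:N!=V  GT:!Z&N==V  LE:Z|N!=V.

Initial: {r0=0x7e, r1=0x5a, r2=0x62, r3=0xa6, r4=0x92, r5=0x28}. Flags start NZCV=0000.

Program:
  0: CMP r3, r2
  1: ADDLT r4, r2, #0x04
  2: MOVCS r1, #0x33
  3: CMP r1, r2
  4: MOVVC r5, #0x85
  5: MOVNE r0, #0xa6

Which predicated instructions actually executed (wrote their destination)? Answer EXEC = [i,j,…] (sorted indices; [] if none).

EXEC = [1,2,4,5]

0: ✓ CMP  NZCV=0011
1: ✓ ADDLT  r4←0x66
2: ✓ MOVCS  r1←0x33
3: ✓ CMP  NZCV=1000
4: ✓ MOVVC  r5←0x85
5: ✓ MOVNE  r0←0xa6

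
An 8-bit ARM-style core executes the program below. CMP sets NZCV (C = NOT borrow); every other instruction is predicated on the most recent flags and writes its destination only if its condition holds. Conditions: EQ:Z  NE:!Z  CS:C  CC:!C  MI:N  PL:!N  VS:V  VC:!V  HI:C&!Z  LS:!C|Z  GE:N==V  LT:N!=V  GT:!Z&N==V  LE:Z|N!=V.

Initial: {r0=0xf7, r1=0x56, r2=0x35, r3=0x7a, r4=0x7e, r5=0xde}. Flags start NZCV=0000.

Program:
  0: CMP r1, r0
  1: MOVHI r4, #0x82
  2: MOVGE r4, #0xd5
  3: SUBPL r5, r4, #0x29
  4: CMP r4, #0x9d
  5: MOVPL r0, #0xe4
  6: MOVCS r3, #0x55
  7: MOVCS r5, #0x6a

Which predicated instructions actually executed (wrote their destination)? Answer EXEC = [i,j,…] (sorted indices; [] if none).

EXEC = [2,3,5,6,7]

[0] flags=0000 → (cmp)
[1] flags=0000 HI?F → skip
[2] flags=0000 GE?T → r4=0xd5
[3] flags=0000 PL?T → r5=0xac
[4] flags=0010 → (cmp)
[5] flags=0010 PL?T → r0=0xe4
[6] flags=0010 CS?T → r3=0x55
[7] flags=0010 CS?T → r5=0x6a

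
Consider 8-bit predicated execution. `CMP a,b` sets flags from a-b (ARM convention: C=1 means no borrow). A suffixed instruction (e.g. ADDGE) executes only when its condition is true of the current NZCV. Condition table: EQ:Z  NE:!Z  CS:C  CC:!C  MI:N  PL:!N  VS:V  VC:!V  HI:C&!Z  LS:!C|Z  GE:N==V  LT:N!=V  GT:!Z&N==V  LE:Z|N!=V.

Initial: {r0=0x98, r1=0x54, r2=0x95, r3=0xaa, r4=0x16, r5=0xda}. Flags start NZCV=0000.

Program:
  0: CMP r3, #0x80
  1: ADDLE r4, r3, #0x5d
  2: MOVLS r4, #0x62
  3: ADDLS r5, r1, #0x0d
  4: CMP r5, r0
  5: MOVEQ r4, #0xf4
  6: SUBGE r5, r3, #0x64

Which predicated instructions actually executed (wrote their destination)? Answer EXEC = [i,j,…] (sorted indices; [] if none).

EXEC = [6]

0: ✓ CMP  NZCV=0010
1: · ADDLE
2: · MOVLS
3: · ADDLS
4: ✓ CMP  NZCV=0010
5: · MOVEQ
6: ✓ SUBGE  r5←0x46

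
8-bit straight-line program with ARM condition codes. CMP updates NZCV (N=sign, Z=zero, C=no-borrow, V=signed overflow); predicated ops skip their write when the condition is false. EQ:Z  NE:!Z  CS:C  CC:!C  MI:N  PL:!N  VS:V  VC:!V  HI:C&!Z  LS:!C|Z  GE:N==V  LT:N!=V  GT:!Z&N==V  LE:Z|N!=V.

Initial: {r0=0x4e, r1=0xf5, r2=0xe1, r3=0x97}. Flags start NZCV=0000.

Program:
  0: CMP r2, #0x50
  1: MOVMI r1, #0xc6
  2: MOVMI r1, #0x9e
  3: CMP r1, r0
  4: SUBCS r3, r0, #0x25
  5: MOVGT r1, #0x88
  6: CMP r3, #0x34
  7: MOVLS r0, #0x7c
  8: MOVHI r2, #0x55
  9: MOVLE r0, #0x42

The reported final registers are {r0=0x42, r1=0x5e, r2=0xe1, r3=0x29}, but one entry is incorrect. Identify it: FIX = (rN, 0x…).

FIX = (r1, 0x9e)

[0] flags=1010 → (cmp)
[1] flags=1010 MI?T → r1=0xc6
[2] flags=1010 MI?T → r1=0x9e
[3] flags=0011 → (cmp)
[4] flags=0011 CS?T → r3=0x29
[5] flags=0011 GT?F → skip
[6] flags=1000 → (cmp)
[7] flags=1000 LS?T → r0=0x7c
[8] flags=1000 HI?F → skip
[9] flags=1000 LE?T → r0=0x42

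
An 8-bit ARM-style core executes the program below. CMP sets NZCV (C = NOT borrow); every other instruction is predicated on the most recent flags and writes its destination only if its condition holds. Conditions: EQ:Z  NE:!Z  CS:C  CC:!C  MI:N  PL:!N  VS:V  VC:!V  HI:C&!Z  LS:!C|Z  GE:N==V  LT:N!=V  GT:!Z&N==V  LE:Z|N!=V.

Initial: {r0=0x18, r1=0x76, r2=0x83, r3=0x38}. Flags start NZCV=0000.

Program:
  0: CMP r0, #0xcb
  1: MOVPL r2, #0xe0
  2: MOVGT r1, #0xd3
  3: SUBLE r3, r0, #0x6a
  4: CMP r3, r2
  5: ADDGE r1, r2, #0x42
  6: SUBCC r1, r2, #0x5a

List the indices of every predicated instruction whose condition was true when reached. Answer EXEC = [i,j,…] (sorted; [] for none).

0: ✓ CMP  NZCV=0000
1: ✓ MOVPL  r2←0xe0
2: ✓ MOVGT  r1←0xd3
3: · SUBLE
4: ✓ CMP  NZCV=0000
5: ✓ ADDGE  r1←0x22
6: ✓ SUBCC  r1←0x86

EXEC = [1,2,5,6]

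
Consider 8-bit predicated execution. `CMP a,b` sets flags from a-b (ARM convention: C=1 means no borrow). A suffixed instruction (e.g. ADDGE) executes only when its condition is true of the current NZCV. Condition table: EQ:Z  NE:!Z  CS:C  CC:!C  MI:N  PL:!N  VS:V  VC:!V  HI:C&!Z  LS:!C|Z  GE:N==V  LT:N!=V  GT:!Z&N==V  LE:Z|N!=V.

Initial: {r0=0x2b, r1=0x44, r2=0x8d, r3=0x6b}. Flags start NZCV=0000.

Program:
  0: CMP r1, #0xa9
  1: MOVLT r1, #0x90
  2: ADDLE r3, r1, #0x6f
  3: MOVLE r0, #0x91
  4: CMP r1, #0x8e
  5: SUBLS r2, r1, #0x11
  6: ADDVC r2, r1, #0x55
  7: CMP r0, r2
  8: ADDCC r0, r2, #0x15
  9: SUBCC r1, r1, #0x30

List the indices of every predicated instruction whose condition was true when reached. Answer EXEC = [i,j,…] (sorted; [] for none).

[0] flags=1001 → (cmp)
[1] flags=1001 LT?F → skip
[2] flags=1001 LE?F → skip
[3] flags=1001 LE?F → skip
[4] flags=1001 → (cmp)
[5] flags=1001 LS?T → r2=0x33
[6] flags=1001 VC?F → skip
[7] flags=1000 → (cmp)
[8] flags=1000 CC?T → r0=0x48
[9] flags=1000 CC?T → r1=0x14

EXEC = [5,8,9]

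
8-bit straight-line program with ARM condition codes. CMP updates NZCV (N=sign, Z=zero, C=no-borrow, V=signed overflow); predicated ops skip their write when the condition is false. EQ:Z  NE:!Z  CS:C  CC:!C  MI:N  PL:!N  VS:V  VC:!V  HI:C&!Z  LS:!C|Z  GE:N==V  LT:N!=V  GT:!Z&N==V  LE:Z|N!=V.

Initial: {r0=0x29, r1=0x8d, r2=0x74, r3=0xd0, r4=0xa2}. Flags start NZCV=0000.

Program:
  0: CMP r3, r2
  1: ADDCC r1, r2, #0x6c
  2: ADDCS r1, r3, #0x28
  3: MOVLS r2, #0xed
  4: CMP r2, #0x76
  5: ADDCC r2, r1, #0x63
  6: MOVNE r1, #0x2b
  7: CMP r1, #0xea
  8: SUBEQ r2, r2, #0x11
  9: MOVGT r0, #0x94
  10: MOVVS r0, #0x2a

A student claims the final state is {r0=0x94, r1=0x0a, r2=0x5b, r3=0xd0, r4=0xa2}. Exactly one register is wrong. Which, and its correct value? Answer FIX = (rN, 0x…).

0: ✓ CMP  NZCV=0011
1: · ADDCC
2: ✓ ADDCS  r1←0xf8
3: · MOVLS
4: ✓ CMP  NZCV=1000
5: ✓ ADDCC  r2←0x5b
6: ✓ MOVNE  r1←0x2b
7: ✓ CMP  NZCV=0000
8: · SUBEQ
9: ✓ MOVGT  r0←0x94
10: · MOVVS

FIX = (r1, 0x2b)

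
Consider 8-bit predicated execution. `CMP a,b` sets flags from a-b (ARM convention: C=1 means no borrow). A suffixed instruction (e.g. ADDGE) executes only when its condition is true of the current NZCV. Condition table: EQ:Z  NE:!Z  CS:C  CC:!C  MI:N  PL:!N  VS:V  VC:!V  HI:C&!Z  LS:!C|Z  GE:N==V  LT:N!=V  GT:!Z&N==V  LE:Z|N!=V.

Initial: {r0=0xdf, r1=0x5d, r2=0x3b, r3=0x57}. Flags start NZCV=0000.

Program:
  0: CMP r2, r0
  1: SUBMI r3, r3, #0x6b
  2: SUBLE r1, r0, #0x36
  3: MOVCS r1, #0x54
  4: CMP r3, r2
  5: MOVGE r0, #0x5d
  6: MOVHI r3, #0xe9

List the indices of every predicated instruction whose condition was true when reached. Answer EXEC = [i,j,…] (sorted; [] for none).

0: ✓ CMP  NZCV=0000
1: · SUBMI
2: · SUBLE
3: · MOVCS
4: ✓ CMP  NZCV=0010
5: ✓ MOVGE  r0←0x5d
6: ✓ MOVHI  r3←0xe9

EXEC = [5,6]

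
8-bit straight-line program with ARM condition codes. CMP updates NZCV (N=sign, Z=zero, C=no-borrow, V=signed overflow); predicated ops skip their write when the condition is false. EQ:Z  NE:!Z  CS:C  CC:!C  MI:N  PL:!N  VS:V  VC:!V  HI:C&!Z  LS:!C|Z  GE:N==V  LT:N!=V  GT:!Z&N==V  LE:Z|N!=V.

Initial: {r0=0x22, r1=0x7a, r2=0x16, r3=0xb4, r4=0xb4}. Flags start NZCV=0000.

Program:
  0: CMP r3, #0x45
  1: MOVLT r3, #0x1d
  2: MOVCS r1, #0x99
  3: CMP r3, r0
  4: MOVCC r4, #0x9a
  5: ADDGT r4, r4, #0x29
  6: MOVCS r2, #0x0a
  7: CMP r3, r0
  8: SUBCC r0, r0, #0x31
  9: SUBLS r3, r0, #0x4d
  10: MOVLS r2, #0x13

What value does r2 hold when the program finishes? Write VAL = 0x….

0: ✓ CMP  NZCV=0011
1: ✓ MOVLT  r3←0x1d
2: ✓ MOVCS  r1←0x99
3: ✓ CMP  NZCV=1000
4: ✓ MOVCC  r4←0x9a
5: · ADDGT
6: · MOVCS
7: ✓ CMP  NZCV=1000
8: ✓ SUBCC  r0←0xf1
9: ✓ SUBLS  r3←0xa4
10: ✓ MOVLS  r2←0x13

VAL = 0x13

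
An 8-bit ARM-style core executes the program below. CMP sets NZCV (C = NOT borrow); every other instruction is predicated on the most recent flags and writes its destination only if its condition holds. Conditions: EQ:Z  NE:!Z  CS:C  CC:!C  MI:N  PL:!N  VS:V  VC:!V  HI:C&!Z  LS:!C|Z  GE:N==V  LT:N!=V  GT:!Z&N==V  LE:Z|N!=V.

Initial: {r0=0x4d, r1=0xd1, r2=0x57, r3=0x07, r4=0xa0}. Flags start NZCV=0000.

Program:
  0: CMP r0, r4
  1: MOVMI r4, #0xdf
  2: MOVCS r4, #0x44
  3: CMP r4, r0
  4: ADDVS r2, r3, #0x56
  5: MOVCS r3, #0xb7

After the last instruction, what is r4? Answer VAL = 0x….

VAL = 0xdf

[0] flags=1001 → (cmp)
[1] flags=1001 MI?T → r4=0xdf
[2] flags=1001 CS?F → skip
[3] flags=1010 → (cmp)
[4] flags=1010 VS?F → skip
[5] flags=1010 CS?T → r3=0xb7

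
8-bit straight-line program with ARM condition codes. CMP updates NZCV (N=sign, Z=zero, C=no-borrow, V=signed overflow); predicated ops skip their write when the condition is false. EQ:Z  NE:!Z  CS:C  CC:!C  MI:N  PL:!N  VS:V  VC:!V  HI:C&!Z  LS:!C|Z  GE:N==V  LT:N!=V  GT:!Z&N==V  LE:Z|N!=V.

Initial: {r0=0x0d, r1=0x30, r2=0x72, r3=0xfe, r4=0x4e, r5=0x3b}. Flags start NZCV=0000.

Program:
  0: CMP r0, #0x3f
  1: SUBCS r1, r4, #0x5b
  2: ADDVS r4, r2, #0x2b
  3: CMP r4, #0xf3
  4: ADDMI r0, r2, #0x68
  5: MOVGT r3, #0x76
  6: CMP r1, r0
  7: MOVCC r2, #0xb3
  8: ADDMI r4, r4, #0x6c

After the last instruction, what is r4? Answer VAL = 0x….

0: ✓ CMP  NZCV=1000
1: · SUBCS
2: · ADDVS
3: ✓ CMP  NZCV=0000
4: · ADDMI
5: ✓ MOVGT  r3←0x76
6: ✓ CMP  NZCV=0010
7: · MOVCC
8: · ADDMI

VAL = 0x4e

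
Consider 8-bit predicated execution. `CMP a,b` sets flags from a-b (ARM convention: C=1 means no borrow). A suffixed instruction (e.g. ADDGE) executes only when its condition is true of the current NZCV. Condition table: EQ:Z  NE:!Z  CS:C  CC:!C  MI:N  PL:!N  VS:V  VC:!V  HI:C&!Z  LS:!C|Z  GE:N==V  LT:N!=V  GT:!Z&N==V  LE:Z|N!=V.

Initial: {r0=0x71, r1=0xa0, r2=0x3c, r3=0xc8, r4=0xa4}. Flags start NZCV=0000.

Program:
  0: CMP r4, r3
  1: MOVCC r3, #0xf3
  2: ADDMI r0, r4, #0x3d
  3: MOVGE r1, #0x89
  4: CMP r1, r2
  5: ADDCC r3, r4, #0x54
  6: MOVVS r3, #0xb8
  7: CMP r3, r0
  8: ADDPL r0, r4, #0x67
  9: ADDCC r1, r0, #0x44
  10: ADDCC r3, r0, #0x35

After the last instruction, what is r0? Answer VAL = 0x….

VAL = 0xe1

0: ✓ CMP  NZCV=1000
1: ✓ MOVCC  r3←0xf3
2: ✓ ADDMI  r0←0xe1
3: · MOVGE
4: ✓ CMP  NZCV=0011
5: · ADDCC
6: ✓ MOVVS  r3←0xb8
7: ✓ CMP  NZCV=1000
8: · ADDPL
9: ✓ ADDCC  r1←0x25
10: ✓ ADDCC  r3←0x16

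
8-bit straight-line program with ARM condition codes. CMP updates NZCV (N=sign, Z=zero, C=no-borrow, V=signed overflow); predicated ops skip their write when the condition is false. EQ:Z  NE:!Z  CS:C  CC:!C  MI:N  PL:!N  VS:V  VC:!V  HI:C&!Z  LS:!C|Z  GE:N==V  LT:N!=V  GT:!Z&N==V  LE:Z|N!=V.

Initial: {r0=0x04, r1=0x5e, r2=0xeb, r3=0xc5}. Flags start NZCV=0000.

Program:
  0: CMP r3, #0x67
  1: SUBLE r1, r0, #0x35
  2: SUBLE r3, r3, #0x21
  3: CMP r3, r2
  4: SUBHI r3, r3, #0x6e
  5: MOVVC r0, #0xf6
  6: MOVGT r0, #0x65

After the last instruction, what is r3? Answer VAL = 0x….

VAL = 0xa4

0: ✓ CMP  NZCV=0011
1: ✓ SUBLE  r1←0xcf
2: ✓ SUBLE  r3←0xa4
3: ✓ CMP  NZCV=1000
4: · SUBHI
5: ✓ MOVVC  r0←0xf6
6: · MOVGT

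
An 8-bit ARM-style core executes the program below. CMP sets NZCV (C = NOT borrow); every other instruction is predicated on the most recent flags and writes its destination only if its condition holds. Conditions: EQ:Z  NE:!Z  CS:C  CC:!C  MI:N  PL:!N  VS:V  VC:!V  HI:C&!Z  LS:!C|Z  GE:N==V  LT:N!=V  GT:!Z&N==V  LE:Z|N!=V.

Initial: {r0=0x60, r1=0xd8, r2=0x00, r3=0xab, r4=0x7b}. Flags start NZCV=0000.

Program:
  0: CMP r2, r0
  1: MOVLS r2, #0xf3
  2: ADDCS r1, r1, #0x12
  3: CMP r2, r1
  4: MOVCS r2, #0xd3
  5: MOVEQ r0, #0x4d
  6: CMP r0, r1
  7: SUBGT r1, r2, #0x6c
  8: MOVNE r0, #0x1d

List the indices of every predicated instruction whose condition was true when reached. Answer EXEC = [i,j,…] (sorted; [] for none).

0: ✓ CMP  NZCV=1000
1: ✓ MOVLS  r2←0xf3
2: · ADDCS
3: ✓ CMP  NZCV=0010
4: ✓ MOVCS  r2←0xd3
5: · MOVEQ
6: ✓ CMP  NZCV=1001
7: ✓ SUBGT  r1←0x67
8: ✓ MOVNE  r0←0x1d

EXEC = [1,4,7,8]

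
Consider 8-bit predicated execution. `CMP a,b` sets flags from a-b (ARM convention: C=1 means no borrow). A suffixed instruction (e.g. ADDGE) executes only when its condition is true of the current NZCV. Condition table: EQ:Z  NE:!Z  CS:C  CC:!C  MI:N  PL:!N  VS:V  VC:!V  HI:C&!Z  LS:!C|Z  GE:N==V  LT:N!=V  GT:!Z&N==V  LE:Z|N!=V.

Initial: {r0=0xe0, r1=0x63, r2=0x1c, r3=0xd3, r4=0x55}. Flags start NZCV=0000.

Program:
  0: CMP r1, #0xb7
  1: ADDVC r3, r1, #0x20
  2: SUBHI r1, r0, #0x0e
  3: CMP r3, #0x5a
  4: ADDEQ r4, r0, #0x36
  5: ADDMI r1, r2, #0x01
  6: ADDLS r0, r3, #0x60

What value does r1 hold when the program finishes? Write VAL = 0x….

[0] flags=1001 → (cmp)
[1] flags=1001 VC?F → skip
[2] flags=1001 HI?F → skip
[3] flags=0011 → (cmp)
[4] flags=0011 EQ?F → skip
[5] flags=0011 MI?F → skip
[6] flags=0011 LS?F → skip

VAL = 0x63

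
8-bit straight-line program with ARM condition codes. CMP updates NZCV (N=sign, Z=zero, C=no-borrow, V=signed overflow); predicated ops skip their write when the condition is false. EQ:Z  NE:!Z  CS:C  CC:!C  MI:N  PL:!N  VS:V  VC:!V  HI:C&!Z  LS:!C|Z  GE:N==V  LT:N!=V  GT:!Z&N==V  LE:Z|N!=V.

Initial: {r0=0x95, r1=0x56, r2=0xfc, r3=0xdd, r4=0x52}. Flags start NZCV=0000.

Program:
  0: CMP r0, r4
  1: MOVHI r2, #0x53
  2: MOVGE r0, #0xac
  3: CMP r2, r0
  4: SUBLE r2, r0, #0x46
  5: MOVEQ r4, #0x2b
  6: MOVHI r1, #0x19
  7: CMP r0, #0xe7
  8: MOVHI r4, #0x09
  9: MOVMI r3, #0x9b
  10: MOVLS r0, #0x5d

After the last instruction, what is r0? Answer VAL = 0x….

VAL = 0x5d

[0] flags=0011 → (cmp)
[1] flags=0011 HI?T → r2=0x53
[2] flags=0011 GE?F → skip
[3] flags=1001 → (cmp)
[4] flags=1001 LE?F → skip
[5] flags=1001 EQ?F → skip
[6] flags=1001 HI?F → skip
[7] flags=1000 → (cmp)
[8] flags=1000 HI?F → skip
[9] flags=1000 MI?T → r3=0x9b
[10] flags=1000 LS?T → r0=0x5d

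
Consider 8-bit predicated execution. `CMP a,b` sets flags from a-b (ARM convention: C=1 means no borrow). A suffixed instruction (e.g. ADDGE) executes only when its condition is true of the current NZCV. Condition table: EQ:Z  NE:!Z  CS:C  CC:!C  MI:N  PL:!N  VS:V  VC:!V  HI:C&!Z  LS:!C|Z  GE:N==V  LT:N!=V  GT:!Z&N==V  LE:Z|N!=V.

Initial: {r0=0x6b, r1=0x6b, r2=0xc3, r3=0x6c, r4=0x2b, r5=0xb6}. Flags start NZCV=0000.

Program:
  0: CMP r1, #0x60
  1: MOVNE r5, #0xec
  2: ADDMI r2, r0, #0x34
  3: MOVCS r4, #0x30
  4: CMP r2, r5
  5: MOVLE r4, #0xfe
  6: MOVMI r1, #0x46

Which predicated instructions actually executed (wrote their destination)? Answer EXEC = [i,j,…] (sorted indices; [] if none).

EXEC = [1,3,5,6]

[0] flags=0010 → (cmp)
[1] flags=0010 NE?T → r5=0xec
[2] flags=0010 MI?F → skip
[3] flags=0010 CS?T → r4=0x30
[4] flags=1000 → (cmp)
[5] flags=1000 LE?T → r4=0xfe
[6] flags=1000 MI?T → r1=0x46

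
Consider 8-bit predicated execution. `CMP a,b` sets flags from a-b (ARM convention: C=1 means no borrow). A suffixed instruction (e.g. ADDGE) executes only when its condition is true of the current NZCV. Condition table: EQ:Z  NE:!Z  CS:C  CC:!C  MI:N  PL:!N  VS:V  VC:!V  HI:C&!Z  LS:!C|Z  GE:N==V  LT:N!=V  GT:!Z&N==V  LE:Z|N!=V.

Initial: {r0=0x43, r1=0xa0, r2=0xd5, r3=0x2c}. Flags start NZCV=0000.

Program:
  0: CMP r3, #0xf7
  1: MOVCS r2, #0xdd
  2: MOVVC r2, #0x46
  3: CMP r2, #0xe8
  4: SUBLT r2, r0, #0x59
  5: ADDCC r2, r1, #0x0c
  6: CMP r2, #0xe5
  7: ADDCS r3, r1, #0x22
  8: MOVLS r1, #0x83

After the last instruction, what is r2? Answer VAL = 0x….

VAL = 0xac

0: ✓ CMP  NZCV=0000
1: · MOVCS
2: ✓ MOVVC  r2←0x46
3: ✓ CMP  NZCV=0000
4: · SUBLT
5: ✓ ADDCC  r2←0xac
6: ✓ CMP  NZCV=1000
7: · ADDCS
8: ✓ MOVLS  r1←0x83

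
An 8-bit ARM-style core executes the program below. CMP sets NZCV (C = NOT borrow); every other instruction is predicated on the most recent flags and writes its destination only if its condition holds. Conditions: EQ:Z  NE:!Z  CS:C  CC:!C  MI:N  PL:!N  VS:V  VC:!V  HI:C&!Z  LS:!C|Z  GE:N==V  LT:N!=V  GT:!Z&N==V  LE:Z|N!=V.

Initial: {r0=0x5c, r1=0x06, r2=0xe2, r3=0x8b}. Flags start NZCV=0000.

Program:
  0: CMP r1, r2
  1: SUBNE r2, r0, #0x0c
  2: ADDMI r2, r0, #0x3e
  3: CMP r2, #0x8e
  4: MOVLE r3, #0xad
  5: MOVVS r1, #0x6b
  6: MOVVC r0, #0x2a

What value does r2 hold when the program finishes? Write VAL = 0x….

[0] flags=0000 → (cmp)
[1] flags=0000 NE?T → r2=0x50
[2] flags=0000 MI?F → skip
[3] flags=1001 → (cmp)
[4] flags=1001 LE?F → skip
[5] flags=1001 VS?T → r1=0x6b
[6] flags=1001 VC?F → skip

VAL = 0x50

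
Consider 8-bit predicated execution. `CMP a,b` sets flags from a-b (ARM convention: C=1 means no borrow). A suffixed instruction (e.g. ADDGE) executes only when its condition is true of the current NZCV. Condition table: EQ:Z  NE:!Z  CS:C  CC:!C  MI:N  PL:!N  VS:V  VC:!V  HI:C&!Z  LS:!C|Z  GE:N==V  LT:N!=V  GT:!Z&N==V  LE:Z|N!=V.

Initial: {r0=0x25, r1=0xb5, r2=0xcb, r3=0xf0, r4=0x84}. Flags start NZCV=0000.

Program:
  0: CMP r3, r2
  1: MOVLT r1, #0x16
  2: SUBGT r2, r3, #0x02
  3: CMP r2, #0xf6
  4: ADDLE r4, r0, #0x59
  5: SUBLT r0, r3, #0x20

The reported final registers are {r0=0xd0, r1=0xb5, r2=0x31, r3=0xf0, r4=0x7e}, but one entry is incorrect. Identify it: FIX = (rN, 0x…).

FIX = (r2, 0xee)

[0] flags=0010 → (cmp)
[1] flags=0010 LT?F → skip
[2] flags=0010 GT?T → r2=0xee
[3] flags=1000 → (cmp)
[4] flags=1000 LE?T → r4=0x7e
[5] flags=1000 LT?T → r0=0xd0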